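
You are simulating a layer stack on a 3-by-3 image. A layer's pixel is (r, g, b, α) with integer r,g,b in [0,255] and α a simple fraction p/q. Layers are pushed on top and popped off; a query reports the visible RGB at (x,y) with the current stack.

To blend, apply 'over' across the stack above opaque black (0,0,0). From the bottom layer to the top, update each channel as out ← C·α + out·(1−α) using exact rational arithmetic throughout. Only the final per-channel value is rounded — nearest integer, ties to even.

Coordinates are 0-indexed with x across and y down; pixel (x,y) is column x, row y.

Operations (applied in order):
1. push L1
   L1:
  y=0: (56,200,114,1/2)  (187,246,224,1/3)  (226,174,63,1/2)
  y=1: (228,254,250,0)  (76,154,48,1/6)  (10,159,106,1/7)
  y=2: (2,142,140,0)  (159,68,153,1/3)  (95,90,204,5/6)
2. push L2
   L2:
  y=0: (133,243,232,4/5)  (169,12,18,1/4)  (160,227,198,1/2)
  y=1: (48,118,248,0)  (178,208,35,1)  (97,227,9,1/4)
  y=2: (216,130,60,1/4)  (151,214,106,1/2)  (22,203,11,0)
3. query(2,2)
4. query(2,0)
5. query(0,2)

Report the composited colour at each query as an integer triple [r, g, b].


query (2,2) [L1,L2] — begin 0,0,0
+L1 (α=5/6) → [475/6, 75, 170]
+L2 (α=0) → [475/6, 75, 170]
= [79, 75, 170]

at x=2,y=0 over L1,L2:
after L1 α=1/2: [113, 87, 63/2]
after L2 α=1/2: [273/2, 157, 459/4]
rounded: [136, 157, 115]

(0,2) stack=L1,L2; from [0,0,0]:
L1 α=0: [0, 0, 0]
L2 α=1/4: [54, 65/2, 15]
= [54, 32, 15]


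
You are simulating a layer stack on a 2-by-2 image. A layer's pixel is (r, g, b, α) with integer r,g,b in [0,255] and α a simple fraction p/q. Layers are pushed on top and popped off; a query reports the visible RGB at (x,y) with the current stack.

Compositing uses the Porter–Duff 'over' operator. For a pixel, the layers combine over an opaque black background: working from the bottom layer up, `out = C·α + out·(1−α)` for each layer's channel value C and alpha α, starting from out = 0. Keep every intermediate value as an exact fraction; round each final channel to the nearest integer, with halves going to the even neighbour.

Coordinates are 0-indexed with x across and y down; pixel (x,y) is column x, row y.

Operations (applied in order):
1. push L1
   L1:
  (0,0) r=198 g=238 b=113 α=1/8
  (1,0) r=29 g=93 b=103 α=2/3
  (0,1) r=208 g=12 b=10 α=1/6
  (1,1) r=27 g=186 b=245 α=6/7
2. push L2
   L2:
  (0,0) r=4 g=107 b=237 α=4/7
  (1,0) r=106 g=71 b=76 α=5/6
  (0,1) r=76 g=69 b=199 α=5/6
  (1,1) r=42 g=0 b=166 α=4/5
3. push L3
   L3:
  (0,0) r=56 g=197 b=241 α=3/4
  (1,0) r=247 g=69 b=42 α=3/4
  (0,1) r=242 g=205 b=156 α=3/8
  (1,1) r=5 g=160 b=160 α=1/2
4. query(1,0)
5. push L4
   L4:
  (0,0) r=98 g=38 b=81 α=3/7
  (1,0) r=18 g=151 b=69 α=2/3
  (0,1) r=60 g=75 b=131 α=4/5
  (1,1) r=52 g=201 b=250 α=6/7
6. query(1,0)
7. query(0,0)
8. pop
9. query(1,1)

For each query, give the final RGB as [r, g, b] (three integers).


at x=1,y=0 over L1,L2,L3:
+L1 (α=2/3) → [58/3, 62, 206/3]
+L2 (α=5/6) → [824/9, 139/2, 673/9]
+L3 (α=3/4) → [7493/36, 553/8, 1807/36]
→ [208, 69, 50]

(1,0) stack=L1,L2,L3,L4; from [0,0,0]:
after L1 α=2/3: [58/3, 62, 206/3]
after L2 α=5/6: [824/9, 139/2, 673/9]
after L3 α=3/4: [7493/36, 553/8, 1807/36]
after L4 α=2/3: [8789/108, 2969/24, 6775/108]
= [81, 124, 63]

(0,0) stack=L1,L2,L3,L4; from [0,0,0]:
L1 α=1/8: [99/4, 119/4, 113/8]
L2 α=4/7: [361/28, 2069/28, 7923/56]
L3 α=3/4: [5065/112, 18617/112, 48411/224]
L4 α=3/7: [13297/196, 21809/196, 62019/392]
→ [68, 111, 158]

at x=1,y=1 over L1,L2,L3:
+L1 (α=6/7) → [162/7, 1116/7, 210]
+L2 (α=4/5) → [1338/35, 1116/35, 874/5]
+L3 (α=1/2) → [1513/70, 3358/35, 837/5]
= [22, 96, 167]


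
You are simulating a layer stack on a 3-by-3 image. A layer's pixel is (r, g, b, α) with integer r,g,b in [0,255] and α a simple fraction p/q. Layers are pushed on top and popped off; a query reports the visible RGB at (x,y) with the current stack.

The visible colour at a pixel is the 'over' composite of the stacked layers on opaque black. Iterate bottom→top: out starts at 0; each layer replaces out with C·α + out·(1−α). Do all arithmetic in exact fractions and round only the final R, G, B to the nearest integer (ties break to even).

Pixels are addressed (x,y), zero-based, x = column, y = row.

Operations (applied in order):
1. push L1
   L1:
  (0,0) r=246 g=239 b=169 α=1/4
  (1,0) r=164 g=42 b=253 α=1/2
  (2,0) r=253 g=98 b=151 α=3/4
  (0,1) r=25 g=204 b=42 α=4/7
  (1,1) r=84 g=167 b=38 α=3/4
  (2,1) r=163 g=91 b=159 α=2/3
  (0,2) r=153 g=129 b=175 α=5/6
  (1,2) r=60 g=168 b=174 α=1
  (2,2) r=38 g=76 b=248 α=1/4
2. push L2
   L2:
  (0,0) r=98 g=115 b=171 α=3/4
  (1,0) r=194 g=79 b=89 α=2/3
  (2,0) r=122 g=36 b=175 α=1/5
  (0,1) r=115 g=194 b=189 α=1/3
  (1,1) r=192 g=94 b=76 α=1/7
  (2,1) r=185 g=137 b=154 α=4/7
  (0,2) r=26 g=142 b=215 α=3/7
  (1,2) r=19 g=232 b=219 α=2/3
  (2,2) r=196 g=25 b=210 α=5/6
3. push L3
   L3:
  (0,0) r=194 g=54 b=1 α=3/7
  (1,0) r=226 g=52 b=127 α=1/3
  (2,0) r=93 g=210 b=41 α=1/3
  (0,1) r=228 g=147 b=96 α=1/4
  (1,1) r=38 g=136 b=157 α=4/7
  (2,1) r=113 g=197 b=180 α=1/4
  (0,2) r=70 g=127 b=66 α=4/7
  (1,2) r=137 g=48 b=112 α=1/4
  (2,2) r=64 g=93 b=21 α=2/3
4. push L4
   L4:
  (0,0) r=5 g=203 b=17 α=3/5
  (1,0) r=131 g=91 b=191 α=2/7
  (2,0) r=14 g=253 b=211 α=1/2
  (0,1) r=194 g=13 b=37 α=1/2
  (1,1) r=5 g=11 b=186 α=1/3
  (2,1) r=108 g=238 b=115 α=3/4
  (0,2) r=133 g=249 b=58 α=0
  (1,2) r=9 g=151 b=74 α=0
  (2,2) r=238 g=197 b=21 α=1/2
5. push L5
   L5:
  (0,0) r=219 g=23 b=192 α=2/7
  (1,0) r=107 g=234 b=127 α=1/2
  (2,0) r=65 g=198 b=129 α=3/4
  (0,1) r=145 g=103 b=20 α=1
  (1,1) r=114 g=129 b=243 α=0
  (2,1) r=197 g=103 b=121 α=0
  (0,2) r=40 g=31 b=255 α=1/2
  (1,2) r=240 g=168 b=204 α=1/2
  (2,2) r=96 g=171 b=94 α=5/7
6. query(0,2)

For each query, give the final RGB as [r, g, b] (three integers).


query (0,2) [L1,L2,L3,L4,L5] — begin 0,0,0
+L1 (α=5/6) → [255/2, 215/2, 875/6]
+L2 (α=3/7) → [84, 856/7, 3685/21]
+L3 (α=4/7) → [76, 6124/49, 5533/49]
+L4 (α=0) → [76, 6124/49, 5533/49]
+L5 (α=1/2) → [58, 7643/98, 9014/49]
→ [58, 78, 184]


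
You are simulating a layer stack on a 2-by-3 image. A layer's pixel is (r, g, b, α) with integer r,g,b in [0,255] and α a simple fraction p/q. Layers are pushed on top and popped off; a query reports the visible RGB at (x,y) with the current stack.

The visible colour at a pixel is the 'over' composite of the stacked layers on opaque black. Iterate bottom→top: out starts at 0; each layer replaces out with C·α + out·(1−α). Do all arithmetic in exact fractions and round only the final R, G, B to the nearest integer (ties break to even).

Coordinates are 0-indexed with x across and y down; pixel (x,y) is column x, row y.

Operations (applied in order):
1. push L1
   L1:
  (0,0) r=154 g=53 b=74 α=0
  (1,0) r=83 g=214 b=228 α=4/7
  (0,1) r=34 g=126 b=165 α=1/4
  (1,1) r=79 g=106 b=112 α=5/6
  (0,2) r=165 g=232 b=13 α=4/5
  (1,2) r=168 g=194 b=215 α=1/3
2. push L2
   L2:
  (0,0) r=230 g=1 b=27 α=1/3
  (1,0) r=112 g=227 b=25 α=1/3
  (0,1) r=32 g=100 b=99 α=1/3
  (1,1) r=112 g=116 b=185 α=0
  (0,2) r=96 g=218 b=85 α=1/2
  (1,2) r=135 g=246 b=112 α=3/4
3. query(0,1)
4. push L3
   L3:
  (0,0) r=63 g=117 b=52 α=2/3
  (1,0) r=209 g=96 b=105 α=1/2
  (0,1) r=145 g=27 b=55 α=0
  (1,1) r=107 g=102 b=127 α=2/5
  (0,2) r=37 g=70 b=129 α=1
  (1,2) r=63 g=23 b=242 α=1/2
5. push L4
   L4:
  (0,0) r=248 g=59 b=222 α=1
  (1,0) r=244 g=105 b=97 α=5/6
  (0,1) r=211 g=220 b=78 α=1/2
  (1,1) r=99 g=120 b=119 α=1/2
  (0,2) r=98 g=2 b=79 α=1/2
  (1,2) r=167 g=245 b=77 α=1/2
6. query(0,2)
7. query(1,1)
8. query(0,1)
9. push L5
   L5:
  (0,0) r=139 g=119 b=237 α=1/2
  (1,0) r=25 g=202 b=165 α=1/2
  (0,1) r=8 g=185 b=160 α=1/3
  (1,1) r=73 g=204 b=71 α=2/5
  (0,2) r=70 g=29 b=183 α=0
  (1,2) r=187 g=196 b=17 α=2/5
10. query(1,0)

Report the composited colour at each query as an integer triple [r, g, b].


at x=0,y=1 over L1,L2:
L1 α=1/4: [17/2, 63/2, 165/4]
L2 α=1/3: [49/3, 163/3, 121/2]
rounded: [16, 54, 60]

at x=0,y=2 over L1,L2,L3,L4:
after L1 α=4/5: [132, 928/5, 52/5]
after L2 α=1/2: [114, 1009/5, 477/10]
after L3 α=1: [37, 70, 129]
after L4 α=1/2: [135/2, 36, 104]
= [68, 36, 104]

(1,1) stack=L1,L2,L3,L4; from [0,0,0]:
+L1 (α=5/6) → [395/6, 265/3, 280/3]
+L2 (α=0) → [395/6, 265/3, 280/3]
+L3 (α=2/5) → [823/10, 469/5, 534/5]
+L4 (α=1/2) → [1813/20, 1069/10, 1129/10]
→ [91, 107, 113]

at x=0,y=1 over L1,L2,L3,L4:
after L1 α=1/4: [17/2, 63/2, 165/4]
after L2 α=1/3: [49/3, 163/3, 121/2]
after L3 α=0: [49/3, 163/3, 121/2]
after L4 α=1/2: [341/3, 823/6, 277/4]
rounded: [114, 137, 69]

at x=1,y=0 over L1,L2,L3,L4,L5:
after L1 α=4/7: [332/7, 856/7, 912/7]
after L2 α=1/3: [1448/21, 3301/21, 1999/21]
after L3 α=1/2: [5837/42, 5317/42, 2102/21]
after L4 α=5/6: [57077/252, 27367/252, 12287/126]
after L5 α=1/2: [63377/504, 78271/504, 33077/252]
rounded: [126, 155, 131]


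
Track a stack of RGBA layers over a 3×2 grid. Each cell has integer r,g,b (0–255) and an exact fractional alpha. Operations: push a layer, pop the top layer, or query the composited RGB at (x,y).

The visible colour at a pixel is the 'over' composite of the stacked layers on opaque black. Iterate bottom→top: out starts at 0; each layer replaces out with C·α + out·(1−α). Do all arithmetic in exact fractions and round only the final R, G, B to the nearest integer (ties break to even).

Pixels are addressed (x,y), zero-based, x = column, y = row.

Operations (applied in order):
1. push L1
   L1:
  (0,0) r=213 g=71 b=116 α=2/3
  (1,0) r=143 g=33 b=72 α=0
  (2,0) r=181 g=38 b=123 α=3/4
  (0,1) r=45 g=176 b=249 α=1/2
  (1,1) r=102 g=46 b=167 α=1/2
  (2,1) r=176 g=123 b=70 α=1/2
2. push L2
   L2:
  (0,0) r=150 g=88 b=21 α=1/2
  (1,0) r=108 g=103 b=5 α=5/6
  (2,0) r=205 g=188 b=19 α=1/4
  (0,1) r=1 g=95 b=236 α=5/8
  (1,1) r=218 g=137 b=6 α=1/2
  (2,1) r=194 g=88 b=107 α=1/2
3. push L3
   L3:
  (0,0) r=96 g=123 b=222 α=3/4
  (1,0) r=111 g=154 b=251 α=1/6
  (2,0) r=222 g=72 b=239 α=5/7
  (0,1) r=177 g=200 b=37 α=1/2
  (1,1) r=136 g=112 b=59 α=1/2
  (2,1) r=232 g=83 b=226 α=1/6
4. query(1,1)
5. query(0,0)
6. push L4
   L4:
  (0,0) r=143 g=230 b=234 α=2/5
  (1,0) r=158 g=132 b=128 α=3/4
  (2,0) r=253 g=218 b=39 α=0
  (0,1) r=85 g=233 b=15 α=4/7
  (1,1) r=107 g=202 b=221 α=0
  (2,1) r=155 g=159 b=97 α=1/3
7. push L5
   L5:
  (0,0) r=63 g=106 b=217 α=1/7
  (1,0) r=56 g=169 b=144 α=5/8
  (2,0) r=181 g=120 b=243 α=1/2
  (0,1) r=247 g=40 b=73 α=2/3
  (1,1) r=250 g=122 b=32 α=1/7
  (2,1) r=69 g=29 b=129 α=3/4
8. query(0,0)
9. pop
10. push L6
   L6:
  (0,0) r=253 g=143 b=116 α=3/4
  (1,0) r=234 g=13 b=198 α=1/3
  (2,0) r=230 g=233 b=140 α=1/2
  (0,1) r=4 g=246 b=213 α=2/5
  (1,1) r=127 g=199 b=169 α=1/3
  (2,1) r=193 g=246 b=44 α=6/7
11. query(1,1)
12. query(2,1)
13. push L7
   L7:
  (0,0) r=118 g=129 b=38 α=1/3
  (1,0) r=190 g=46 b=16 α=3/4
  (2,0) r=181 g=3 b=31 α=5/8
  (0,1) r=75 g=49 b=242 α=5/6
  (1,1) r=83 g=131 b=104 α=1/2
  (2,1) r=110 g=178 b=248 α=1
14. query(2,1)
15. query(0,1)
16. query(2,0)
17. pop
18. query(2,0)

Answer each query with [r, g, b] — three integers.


(1,1) stack=L1,L2,L3; from [0,0,0]:
after L1 α=1/2: [51, 23, 167/2]
after L2 α=1/2: [269/2, 80, 179/4]
after L3 α=1/2: [541/4, 96, 415/8]
→ [135, 96, 52]

at x=0,y=0 over L1,L2,L3:
after L1 α=2/3: [142, 142/3, 232/3]
after L2 α=1/2: [146, 203/3, 295/6]
after L3 α=3/4: [217/2, 655/6, 4291/24]
= [108, 109, 179]

(0,0) stack=L1,L2,L3,L4,L5; from [0,0,0]:
after L1 α=2/3: [142, 142/3, 232/3]
after L2 α=1/2: [146, 203/3, 295/6]
after L3 α=3/4: [217/2, 655/6, 4291/24]
after L4 α=2/5: [1223/10, 315/2, 1607/8]
after L5 α=1/7: [3984/35, 1051/7, 5689/28]
→ [114, 150, 203]

(1,1) stack=L1,L2,L3,L4,L6; from [0,0,0]:
after L1 α=1/2: [51, 23, 167/2]
after L2 α=1/2: [269/2, 80, 179/4]
after L3 α=1/2: [541/4, 96, 415/8]
after L4 α=0: [541/4, 96, 415/8]
after L6 α=1/3: [265/2, 391/3, 1091/12]
= [132, 130, 91]

query (2,1) [L1,L2,L3,L4,L6] — begin 0,0,0
after L1 α=1/2: [88, 123/2, 35]
after L2 α=1/2: [141, 299/4, 71]
after L3 α=1/6: [937/6, 609/8, 581/6]
after L4 α=1/3: [1402/9, 415/4, 872/9]
after L6 α=6/7: [11824/63, 6319/28, 464/9]
→ [188, 226, 52]

(2,1) stack=L1,L2,L3,L4,L6,L7; from [0,0,0]:
+L1 (α=1/2) → [88, 123/2, 35]
+L2 (α=1/2) → [141, 299/4, 71]
+L3 (α=1/6) → [937/6, 609/8, 581/6]
+L4 (α=1/3) → [1402/9, 415/4, 872/9]
+L6 (α=6/7) → [11824/63, 6319/28, 464/9]
+L7 (α=1) → [110, 178, 248]
= [110, 178, 248]

at x=0,y=1 over L1,L2,L3,L4,L6,L7:
L1 α=1/2: [45/2, 88, 249/2]
L2 α=5/8: [145/16, 739/8, 3107/16]
L3 α=1/2: [2977/32, 2339/16, 3699/32]
L4 α=4/7: [19811/224, 21929/112, 13017/224]
L6 α=2/5: [12245/224, 120891/560, 26895/224]
L7 α=5/6: [96245/1344, 258091/3360, 297935/1344]
= [72, 77, 222]

(2,0) stack=L1,L2,L3,L4,L6,L7; from [0,0,0]:
L1 α=3/4: [543/4, 57/2, 369/4]
L2 α=1/4: [2449/16, 547/8, 1183/16]
L3 α=5/7: [11329/56, 1987/28, 10743/56]
L4 α=0: [11329/56, 1987/28, 10743/56]
L6 α=1/2: [24209/112, 8511/56, 18583/112]
L7 α=5/8: [173987/896, 26373/448, 73109/896]
→ [194, 59, 82]

(2,0) stack=L1,L2,L3,L4,L6; from [0,0,0]:
L1 α=3/4: [543/4, 57/2, 369/4]
L2 α=1/4: [2449/16, 547/8, 1183/16]
L3 α=5/7: [11329/56, 1987/28, 10743/56]
L4 α=0: [11329/56, 1987/28, 10743/56]
L6 α=1/2: [24209/112, 8511/56, 18583/112]
= [216, 152, 166]


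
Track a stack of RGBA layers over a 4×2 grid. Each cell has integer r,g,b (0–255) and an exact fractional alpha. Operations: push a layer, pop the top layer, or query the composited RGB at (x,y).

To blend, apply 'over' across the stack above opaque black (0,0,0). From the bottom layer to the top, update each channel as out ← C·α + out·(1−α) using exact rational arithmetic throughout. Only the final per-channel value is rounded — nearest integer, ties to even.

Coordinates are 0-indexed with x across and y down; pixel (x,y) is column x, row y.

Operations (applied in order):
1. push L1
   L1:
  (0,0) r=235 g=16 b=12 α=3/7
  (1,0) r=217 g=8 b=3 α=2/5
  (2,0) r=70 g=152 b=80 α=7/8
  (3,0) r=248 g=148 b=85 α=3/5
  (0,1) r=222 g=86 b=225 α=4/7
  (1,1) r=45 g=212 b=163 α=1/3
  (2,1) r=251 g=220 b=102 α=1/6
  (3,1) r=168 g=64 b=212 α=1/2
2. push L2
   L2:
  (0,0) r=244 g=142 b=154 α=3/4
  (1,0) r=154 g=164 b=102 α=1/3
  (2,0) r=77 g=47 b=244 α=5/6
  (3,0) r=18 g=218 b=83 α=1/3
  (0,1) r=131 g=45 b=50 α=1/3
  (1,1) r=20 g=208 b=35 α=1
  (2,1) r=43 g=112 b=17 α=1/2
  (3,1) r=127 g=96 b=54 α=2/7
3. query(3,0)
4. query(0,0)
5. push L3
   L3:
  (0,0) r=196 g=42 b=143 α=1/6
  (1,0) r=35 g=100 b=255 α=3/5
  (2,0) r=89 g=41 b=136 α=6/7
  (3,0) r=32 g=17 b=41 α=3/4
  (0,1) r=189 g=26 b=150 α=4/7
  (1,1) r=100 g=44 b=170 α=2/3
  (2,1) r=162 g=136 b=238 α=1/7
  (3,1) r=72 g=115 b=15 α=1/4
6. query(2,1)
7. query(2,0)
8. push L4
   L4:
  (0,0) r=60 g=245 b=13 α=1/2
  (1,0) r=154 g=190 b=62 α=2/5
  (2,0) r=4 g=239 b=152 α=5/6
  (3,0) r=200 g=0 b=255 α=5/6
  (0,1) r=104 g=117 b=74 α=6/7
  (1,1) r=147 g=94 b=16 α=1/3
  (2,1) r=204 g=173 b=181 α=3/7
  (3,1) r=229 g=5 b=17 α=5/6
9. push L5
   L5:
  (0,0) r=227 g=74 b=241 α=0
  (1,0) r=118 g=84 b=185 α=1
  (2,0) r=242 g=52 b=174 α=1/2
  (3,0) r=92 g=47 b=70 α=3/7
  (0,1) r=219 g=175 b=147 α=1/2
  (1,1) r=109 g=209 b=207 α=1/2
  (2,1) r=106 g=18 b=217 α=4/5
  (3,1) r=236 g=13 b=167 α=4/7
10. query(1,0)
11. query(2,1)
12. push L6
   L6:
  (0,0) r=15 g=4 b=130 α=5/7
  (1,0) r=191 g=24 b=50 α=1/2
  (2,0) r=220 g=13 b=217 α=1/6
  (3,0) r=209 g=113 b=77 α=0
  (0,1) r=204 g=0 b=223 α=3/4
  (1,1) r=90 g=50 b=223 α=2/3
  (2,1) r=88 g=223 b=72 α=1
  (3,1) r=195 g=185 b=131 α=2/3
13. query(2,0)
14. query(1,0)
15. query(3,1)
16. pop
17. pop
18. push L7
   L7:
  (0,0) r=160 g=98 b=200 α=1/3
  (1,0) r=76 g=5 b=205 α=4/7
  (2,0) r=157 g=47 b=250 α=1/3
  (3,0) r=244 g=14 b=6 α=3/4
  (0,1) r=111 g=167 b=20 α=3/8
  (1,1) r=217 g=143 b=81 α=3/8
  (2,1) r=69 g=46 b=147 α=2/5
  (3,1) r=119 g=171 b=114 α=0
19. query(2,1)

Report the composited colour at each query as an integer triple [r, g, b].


(3,0) stack=L1,L2; from [0,0,0]:
L1 α=3/5: [744/5, 444/5, 51]
L2 α=1/3: [526/5, 1978/15, 185/3]
rounded: [105, 132, 62]

query (0,0) [L1,L2] — begin 0,0,0
after L1 α=3/7: [705/7, 48/7, 36/7]
after L2 α=3/4: [5829/28, 1515/14, 1635/14]
= [208, 108, 117]

at x=2,y=1 over L1,L2,L3:
after L1 α=1/6: [251/6, 110/3, 17]
after L2 α=1/2: [509/12, 223/3, 17]
after L3 α=1/7: [119/2, 582/7, 340/7]
→ [60, 83, 49]

query (2,0) [L1,L2,L3] — begin 0,0,0
+L1 (α=7/8) → [245/4, 133, 70]
+L2 (α=5/6) → [595/8, 184/3, 215]
+L3 (α=6/7) → [4867/56, 922/21, 1031/7]
→ [87, 44, 147]

at x=1,y=0 over L1,L2,L3,L4,L5:
+L1 (α=2/5) → [434/5, 16/5, 6/5]
+L2 (α=1/3) → [546/5, 284/5, 174/5]
+L3 (α=3/5) → [1617/25, 2068/25, 4173/25]
+L4 (α=2/5) → [12551/125, 15704/125, 15619/125]
+L5 (α=1) → [118, 84, 185]
rounded: [118, 84, 185]

at x=2,y=1 over L1,L2,L3,L4,L5:
after L1 α=1/6: [251/6, 110/3, 17]
after L2 α=1/2: [509/12, 223/3, 17]
after L3 α=1/7: [119/2, 582/7, 340/7]
after L4 α=3/7: [850/7, 5961/49, 5161/49]
after L5 α=4/5: [3818/35, 9489/245, 47693/245]
→ [109, 39, 195]

query (2,0) [L1,L2,L3,L4,L5,L6] — begin 0,0,0
L1 α=7/8: [245/4, 133, 70]
L2 α=5/6: [595/8, 184/3, 215]
L3 α=6/7: [4867/56, 922/21, 1031/7]
L4 α=5/6: [5987/336, 26017/126, 2117/14]
L5 α=1/2: [87299/672, 32569/252, 4553/28]
L6 α=1/6: [584335/4032, 166121/1512, 28841/168]
rounded: [145, 110, 172]

query (1,0) [L1,L2,L3,L4,L5,L6] — begin 0,0,0
after L1 α=2/5: [434/5, 16/5, 6/5]
after L2 α=1/3: [546/5, 284/5, 174/5]
after L3 α=3/5: [1617/25, 2068/25, 4173/25]
after L4 α=2/5: [12551/125, 15704/125, 15619/125]
after L5 α=1: [118, 84, 185]
after L6 α=1/2: [309/2, 54, 235/2]
→ [154, 54, 118]

query (3,1) [L1,L2,L3,L4,L5,L6] — begin 0,0,0
+L1 (α=1/2) → [84, 32, 106]
+L2 (α=2/7) → [674/7, 352/7, 638/7]
+L3 (α=1/4) → [1263/14, 1861/28, 2019/28]
+L4 (α=5/6) → [17293/84, 2561/168, 4399/168]
+L5 (α=4/7) → [43725/196, 5473/392, 41807/392]
+L6 (α=2/3) → [40055/196, 50171/392, 144511/1176]
→ [204, 128, 123]

(2,1) stack=L1,L2,L3,L4,L7; from [0,0,0]:
L1 α=1/6: [251/6, 110/3, 17]
L2 α=1/2: [509/12, 223/3, 17]
L3 α=1/7: [119/2, 582/7, 340/7]
L4 α=3/7: [850/7, 5961/49, 5161/49]
L7 α=2/5: [3516/35, 22391/245, 29889/245]
→ [100, 91, 122]


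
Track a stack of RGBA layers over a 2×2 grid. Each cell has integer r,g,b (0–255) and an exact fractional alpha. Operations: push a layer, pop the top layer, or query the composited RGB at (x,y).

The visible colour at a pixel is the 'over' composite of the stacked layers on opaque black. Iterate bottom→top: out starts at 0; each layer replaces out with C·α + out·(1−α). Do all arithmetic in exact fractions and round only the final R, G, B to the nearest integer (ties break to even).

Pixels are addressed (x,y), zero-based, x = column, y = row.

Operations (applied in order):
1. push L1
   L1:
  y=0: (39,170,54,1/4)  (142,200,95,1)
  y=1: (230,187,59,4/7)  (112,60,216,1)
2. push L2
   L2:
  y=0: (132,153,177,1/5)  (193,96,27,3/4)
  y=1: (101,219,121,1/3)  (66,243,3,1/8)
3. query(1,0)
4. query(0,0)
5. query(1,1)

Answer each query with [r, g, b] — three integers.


(1,0) stack=L1,L2; from [0,0,0]:
L1 α=1: [142, 200, 95]
L2 α=3/4: [721/4, 122, 44]
rounded: [180, 122, 44]

query (0,0) [L1,L2] — begin 0,0,0
+L1 (α=1/4) → [39/4, 85/2, 27/2]
+L2 (α=1/5) → [171/5, 323/5, 231/5]
rounded: [34, 65, 46]

query (1,1) [L1,L2] — begin 0,0,0
+L1 (α=1) → [112, 60, 216]
+L2 (α=1/8) → [425/4, 663/8, 1515/8]
→ [106, 83, 189]


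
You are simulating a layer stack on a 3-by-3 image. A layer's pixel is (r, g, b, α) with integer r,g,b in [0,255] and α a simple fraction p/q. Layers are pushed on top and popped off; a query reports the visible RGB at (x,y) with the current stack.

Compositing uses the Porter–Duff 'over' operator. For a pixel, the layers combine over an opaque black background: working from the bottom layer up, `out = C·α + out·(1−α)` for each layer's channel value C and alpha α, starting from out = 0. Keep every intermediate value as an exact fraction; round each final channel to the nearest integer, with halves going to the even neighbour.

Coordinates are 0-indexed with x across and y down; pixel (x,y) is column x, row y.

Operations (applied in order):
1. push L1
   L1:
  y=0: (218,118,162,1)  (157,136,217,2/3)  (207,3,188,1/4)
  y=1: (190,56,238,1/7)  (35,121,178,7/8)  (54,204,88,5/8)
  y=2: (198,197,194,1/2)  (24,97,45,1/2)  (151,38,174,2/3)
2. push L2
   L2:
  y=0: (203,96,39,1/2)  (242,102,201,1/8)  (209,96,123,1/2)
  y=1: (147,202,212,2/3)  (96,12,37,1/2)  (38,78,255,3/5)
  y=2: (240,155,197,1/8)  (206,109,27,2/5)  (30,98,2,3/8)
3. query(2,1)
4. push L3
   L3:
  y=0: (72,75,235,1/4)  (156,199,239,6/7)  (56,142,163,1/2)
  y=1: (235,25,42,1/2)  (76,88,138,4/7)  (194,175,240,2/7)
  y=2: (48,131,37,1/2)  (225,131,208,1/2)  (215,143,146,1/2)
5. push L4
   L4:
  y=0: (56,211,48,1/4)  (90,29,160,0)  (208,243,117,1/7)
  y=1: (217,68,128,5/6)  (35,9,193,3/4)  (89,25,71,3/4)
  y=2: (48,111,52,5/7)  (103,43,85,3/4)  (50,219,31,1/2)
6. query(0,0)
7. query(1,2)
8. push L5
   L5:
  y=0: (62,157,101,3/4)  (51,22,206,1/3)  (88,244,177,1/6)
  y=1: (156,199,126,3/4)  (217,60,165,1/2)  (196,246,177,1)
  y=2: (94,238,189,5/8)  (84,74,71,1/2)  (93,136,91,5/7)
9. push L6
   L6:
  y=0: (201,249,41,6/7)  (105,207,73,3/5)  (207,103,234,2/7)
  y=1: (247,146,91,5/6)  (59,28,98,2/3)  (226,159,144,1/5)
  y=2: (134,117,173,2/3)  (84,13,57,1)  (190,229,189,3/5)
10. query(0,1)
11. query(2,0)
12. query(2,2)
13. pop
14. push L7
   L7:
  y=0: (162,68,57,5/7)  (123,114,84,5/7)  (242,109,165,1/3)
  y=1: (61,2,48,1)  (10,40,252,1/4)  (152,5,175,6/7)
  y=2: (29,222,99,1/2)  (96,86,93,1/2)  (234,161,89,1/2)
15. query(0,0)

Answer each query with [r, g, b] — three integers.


query (2,1) [L1,L2] — begin 0,0,0
L1 α=5/8: [135/4, 255/2, 55]
L2 α=3/5: [363/10, 489/5, 175]
→ [36, 98, 175]

at x=0,y=0 over L1,L2,L3,L4:
L1 α=1: [218, 118, 162]
L2 α=1/2: [421/2, 107, 201/2]
L3 α=1/4: [1407/8, 99, 1073/8]
L4 α=1/4: [4669/32, 127, 3603/32]
= [146, 127, 113]

query (1,2) [L1,L2,L3,L4] — begin 0,0,0
after L1 α=1/2: [12, 97/2, 45/2]
after L2 α=2/5: [448/5, 727/10, 243/10]
after L3 α=1/2: [1573/10, 2037/20, 2323/20]
after L4 α=3/4: [4663/40, 4617/80, 7423/80]
→ [117, 58, 93]

query (0,1) [L1,L2,L3,L4,L5,L6] — begin 0,0,0
after L1 α=1/7: [190/7, 8, 34]
after L2 α=2/3: [2248/21, 412/3, 458/3]
after L3 α=1/2: [7183/42, 487/6, 292/3]
after L4 α=5/6: [52753/252, 2527/36, 1106/9]
after L5 α=3/4: [170689/1008, 24019/144, 1127/9]
after L6 α=5/6: [1415569/6048, 129139/864, 2611/27]
→ [234, 149, 97]

(2,0) stack=L1,L2,L3,L4,L5,L6; from [0,0,0]:
L1 α=1/4: [207/4, 3/4, 47]
L2 α=1/2: [1043/8, 387/8, 85]
L3 α=1/2: [1491/16, 1523/16, 124]
L4 α=1/7: [6137/56, 6513/56, 123]
L5 α=1/6: [11871/112, 46229/336, 132]
L6 α=2/7: [105723/784, 300361/2352, 1128/7]
→ [135, 128, 161]

query (2,2) [L1,L2,L3,L4,L5,L6] — begin 0,0,0
L1 α=2/3: [302/3, 76/3, 116]
L2 α=3/8: [445/6, 631/12, 293/4]
L3 α=1/2: [1735/12, 2347/24, 877/8]
L4 α=1/2: [2335/24, 7603/48, 1125/16]
L5 α=5/7: [7915/84, 23923/168, 4765/56]
L6 α=3/5: [6371/42, 81631/420, 20641/140]
= [152, 194, 147]

query (0,0) [L1,L2,L3,L4,L5,L7] — begin 0,0,0
+L1 (α=1) → [218, 118, 162]
+L2 (α=1/2) → [421/2, 107, 201/2]
+L3 (α=1/4) → [1407/8, 99, 1073/8]
+L4 (α=1/4) → [4669/32, 127, 3603/32]
+L5 (α=3/4) → [10621/128, 299/2, 13299/128]
+L7 (α=5/7) → [8923/64, 639/7, 31539/448]
rounded: [139, 91, 70]


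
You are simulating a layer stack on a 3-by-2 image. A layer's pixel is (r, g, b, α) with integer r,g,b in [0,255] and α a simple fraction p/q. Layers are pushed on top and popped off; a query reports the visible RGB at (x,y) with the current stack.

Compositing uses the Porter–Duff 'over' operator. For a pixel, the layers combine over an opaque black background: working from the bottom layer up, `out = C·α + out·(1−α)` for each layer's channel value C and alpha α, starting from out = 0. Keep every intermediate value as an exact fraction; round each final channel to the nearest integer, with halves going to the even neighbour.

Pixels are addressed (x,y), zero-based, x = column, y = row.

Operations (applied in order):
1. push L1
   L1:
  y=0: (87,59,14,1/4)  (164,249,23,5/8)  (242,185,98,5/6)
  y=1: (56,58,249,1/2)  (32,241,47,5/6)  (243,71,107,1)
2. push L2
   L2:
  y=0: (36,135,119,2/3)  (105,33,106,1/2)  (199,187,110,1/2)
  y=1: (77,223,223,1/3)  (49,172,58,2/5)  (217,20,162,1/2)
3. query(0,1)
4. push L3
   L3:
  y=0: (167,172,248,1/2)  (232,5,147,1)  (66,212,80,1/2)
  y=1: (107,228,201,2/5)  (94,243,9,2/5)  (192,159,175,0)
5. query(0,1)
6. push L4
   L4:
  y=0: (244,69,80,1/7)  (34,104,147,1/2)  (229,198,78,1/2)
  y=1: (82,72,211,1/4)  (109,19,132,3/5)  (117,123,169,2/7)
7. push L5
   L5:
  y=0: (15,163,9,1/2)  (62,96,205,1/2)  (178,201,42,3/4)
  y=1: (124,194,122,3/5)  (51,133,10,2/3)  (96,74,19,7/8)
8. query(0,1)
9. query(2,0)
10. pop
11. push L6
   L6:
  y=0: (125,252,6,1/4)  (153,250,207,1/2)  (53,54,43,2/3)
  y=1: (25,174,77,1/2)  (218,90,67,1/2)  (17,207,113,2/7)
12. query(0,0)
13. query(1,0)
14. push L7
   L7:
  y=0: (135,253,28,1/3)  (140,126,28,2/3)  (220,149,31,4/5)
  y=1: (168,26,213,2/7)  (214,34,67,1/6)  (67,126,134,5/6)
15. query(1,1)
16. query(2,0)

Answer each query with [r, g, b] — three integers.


at x=0,y=1 over L1,L2:
L1 α=1/2: [28, 29, 249/2]
L2 α=1/3: [133/3, 281/3, 472/3]
= [44, 94, 157]

query (0,1) [L1,L2,L3] — begin 0,0,0
+L1 (α=1/2) → [28, 29, 249/2]
+L2 (α=1/3) → [133/3, 281/3, 472/3]
+L3 (α=2/5) → [347/5, 737/5, 874/5]
= [69, 147, 175]

query (0,1) [L1,L2,L3,L4,L5] — begin 0,0,0
L1 α=1/2: [28, 29, 249/2]
L2 α=1/3: [133/3, 281/3, 472/3]
L3 α=2/5: [347/5, 737/5, 874/5]
L4 α=1/4: [1451/20, 2571/20, 3677/20]
L5 α=3/5: [5171/50, 8391/50, 7337/50]
= [103, 168, 147]

(2,0) stack=L1,L2,L3,L4,L5; from [0,0,0]:
+L1 (α=5/6) → [605/3, 925/6, 245/3]
+L2 (α=1/2) → [601/3, 2047/12, 575/6]
+L3 (α=1/2) → [799/6, 4591/24, 1055/12]
+L4 (α=1/2) → [2173/12, 9343/48, 1991/24]
+L5 (α=3/4) → [8581/48, 38287/192, 5015/96]
rounded: [179, 199, 52]

at x=0,y=0 over L1,L2,L3,L4,L6:
L1 α=1/4: [87/4, 59/4, 7/2]
L2 α=2/3: [125/4, 1139/12, 161/2]
L3 α=1/2: [793/8, 3203/24, 657/4]
L4 α=1/7: [3355/28, 497/4, 2131/14]
L6 α=1/4: [13565/112, 2499/16, 6477/56]
rounded: [121, 156, 116]

at x=1,y=0 over L1,L2,L3,L4,L6:
L1 α=5/8: [205/2, 1245/8, 115/8]
L2 α=1/2: [415/4, 1509/16, 963/16]
L3 α=1: [232, 5, 147]
L4 α=1/2: [133, 109/2, 147]
L6 α=1/2: [143, 609/4, 177]
= [143, 152, 177]

query (1,1) [L1,L2,L3,L4,L6,L7] — begin 0,0,0
+L1 (α=5/6) → [80/3, 1205/6, 235/6]
+L2 (α=2/5) → [178/5, 1893/10, 467/10]
+L3 (α=2/5) → [1474/25, 10539/50, 1581/50]
+L4 (α=3/5) → [11123/125, 11964/125, 11481/125]
+L6 (α=1/2) → [38373/250, 11607/125, 9928/125]
+L7 (α=1/6) → [49073/300, 12457/150, 11603/150]
= [164, 83, 77]

(2,0) stack=L1,L2,L3,L4,L6,L7; from [0,0,0]:
+L1 (α=5/6) → [605/3, 925/6, 245/3]
+L2 (α=1/2) → [601/3, 2047/12, 575/6]
+L3 (α=1/2) → [799/6, 4591/24, 1055/12]
+L4 (α=1/2) → [2173/12, 9343/48, 1991/24]
+L6 (α=2/3) → [3445/36, 14527/144, 4055/72]
+L7 (α=4/5) → [7025/36, 100351/720, 12983/360]
→ [195, 139, 36]


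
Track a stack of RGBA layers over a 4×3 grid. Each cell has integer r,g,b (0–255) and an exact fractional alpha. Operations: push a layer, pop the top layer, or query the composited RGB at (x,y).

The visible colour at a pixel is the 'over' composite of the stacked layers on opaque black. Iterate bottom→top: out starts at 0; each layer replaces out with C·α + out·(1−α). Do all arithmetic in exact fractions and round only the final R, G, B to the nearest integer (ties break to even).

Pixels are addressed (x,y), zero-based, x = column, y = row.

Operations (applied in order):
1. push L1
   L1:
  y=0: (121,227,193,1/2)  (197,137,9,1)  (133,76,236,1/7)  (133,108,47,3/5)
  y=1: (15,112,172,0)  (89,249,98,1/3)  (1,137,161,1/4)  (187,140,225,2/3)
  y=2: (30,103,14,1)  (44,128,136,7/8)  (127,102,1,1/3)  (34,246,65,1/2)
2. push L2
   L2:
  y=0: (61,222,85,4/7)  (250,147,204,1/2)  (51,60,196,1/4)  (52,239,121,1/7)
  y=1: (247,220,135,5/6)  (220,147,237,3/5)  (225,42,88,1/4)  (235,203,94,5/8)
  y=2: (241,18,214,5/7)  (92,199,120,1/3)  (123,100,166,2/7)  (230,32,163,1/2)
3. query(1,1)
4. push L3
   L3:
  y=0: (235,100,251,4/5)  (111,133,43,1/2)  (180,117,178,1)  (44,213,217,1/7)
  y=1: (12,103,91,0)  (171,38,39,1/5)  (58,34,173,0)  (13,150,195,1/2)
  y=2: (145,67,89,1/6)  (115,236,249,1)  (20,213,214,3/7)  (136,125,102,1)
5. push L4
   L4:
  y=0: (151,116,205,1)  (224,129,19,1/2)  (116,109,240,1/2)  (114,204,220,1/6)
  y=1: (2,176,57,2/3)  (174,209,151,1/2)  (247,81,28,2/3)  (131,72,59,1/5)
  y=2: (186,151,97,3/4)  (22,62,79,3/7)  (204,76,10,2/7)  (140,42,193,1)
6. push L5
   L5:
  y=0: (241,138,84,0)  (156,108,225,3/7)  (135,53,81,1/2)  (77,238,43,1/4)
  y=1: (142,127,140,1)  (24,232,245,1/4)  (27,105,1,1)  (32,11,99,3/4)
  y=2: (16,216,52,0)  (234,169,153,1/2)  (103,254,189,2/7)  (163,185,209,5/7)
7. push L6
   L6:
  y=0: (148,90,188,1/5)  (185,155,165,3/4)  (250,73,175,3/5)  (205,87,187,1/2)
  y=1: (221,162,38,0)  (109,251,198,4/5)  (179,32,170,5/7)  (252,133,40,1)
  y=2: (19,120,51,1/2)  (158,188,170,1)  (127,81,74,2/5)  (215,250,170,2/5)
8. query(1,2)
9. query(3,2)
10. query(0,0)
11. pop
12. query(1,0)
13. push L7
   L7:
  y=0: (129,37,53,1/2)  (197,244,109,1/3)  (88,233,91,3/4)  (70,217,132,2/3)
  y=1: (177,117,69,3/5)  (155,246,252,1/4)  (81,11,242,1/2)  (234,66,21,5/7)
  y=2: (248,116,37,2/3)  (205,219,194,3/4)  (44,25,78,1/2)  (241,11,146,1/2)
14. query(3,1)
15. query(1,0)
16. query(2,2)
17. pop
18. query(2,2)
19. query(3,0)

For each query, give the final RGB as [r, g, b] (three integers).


at x=1,y=1 over L1,L2:
L1 α=1/3: [89/3, 83, 98/3]
L2 α=3/5: [2158/15, 607/5, 2329/15]
= [144, 121, 155]

at x=1,y=2 over L1,L2,L3,L4,L5,L6:
after L1 α=7/8: [77/2, 112, 119]
after L2 α=1/3: [169/3, 141, 358/3]
after L3 α=1: [115, 236, 249]
after L4 α=3/7: [526/7, 1130/7, 1233/7]
after L5 α=1/2: [1082/7, 2313/14, 1152/7]
after L6 α=1: [158, 188, 170]
→ [158, 188, 170]

at x=3,y=2 over L1,L2,L3,L4,L5,L6:
+L1 (α=1/2) → [17, 123, 65/2]
+L2 (α=1/2) → [247/2, 155/2, 391/4]
+L3 (α=1) → [136, 125, 102]
+L4 (α=1) → [140, 42, 193]
+L5 (α=5/7) → [1095/7, 1009/7, 1431/7]
+L6 (α=2/5) → [1259/7, 6527/35, 6673/35]
→ [180, 186, 191]

(0,0) stack=L1,L2,L3,L4,L5,L6; from [0,0,0]:
+L1 (α=1/2) → [121/2, 227/2, 193/2]
+L2 (α=4/7) → [851/14, 351/2, 1259/14]
+L3 (α=4/5) → [14011/70, 1151/10, 3063/14]
+L4 (α=1) → [151, 116, 205]
+L5 (α=0) → [151, 116, 205]
+L6 (α=1/5) → [752/5, 554/5, 1008/5]
= [150, 111, 202]

(1,0) stack=L1,L2,L3,L4,L5; from [0,0,0]:
+L1 (α=1) → [197, 137, 9]
+L2 (α=1/2) → [447/2, 142, 213/2]
+L3 (α=1/2) → [669/4, 275/2, 299/4]
+L4 (α=1/2) → [1565/8, 533/4, 375/8]
+L5 (α=3/7) → [2501/14, 857/7, 1725/14]
→ [179, 122, 123]

(3,1) stack=L1,L2,L3,L4,L5,L7; from [0,0,0]:
+L1 (α=2/3) → [374/3, 280/3, 150]
+L2 (α=5/8) → [1549/8, 1295/8, 115]
+L3 (α=1/2) → [1653/16, 2495/16, 155]
+L4 (α=1/5) → [2177/20, 2783/20, 679/5]
+L5 (α=3/4) → [4097/80, 3443/80, 541/5]
+L7 (α=5/7) → [7271/40, 16643/280, 1607/35]
→ [182, 59, 46]

query (1,0) [L1,L2,L3,L4,L5,L7] — begin 0,0,0
after L1 α=1: [197, 137, 9]
after L2 α=1/2: [447/2, 142, 213/2]
after L3 α=1/2: [669/4, 275/2, 299/4]
after L4 α=1/2: [1565/8, 533/4, 375/8]
after L5 α=3/7: [2501/14, 857/7, 1725/14]
after L7 α=1/3: [3880/21, 3422/21, 2488/21]
= [185, 163, 118]

query (2,2) [L1,L2,L3,L4,L5,L7] — begin 0,0,0
+L1 (α=1/3) → [127/3, 34, 1/3]
+L2 (α=2/7) → [1373/21, 370/7, 143/3]
+L3 (α=3/7) → [6752/147, 5953/49, 2498/21]
+L4 (α=2/7) → [93736/1029, 37213/343, 12910/147]
+L5 (α=2/7) → [680654/7203, 360309/2401, 120116/1029]
+L7 (α=1/2) → [498793/7203, 210167/2401, 100189/1029]
rounded: [69, 88, 97]

(2,2) stack=L1,L2,L3,L4,L5; from [0,0,0]:
after L1 α=1/3: [127/3, 34, 1/3]
after L2 α=2/7: [1373/21, 370/7, 143/3]
after L3 α=3/7: [6752/147, 5953/49, 2498/21]
after L4 α=2/7: [93736/1029, 37213/343, 12910/147]
after L5 α=2/7: [680654/7203, 360309/2401, 120116/1029]
→ [94, 150, 117]

(3,0) stack=L1,L2,L3,L4,L5; from [0,0,0]:
L1 α=3/5: [399/5, 324/5, 141/5]
L2 α=1/7: [2654/35, 3139/35, 1451/35]
L3 α=1/7: [17464/245, 26289/245, 16301/245]
L4 α=1/6: [11525/147, 12095/98, 9027/98]
L5 α=1/4: [7649/98, 59609/392, 31295/392]
= [78, 152, 80]


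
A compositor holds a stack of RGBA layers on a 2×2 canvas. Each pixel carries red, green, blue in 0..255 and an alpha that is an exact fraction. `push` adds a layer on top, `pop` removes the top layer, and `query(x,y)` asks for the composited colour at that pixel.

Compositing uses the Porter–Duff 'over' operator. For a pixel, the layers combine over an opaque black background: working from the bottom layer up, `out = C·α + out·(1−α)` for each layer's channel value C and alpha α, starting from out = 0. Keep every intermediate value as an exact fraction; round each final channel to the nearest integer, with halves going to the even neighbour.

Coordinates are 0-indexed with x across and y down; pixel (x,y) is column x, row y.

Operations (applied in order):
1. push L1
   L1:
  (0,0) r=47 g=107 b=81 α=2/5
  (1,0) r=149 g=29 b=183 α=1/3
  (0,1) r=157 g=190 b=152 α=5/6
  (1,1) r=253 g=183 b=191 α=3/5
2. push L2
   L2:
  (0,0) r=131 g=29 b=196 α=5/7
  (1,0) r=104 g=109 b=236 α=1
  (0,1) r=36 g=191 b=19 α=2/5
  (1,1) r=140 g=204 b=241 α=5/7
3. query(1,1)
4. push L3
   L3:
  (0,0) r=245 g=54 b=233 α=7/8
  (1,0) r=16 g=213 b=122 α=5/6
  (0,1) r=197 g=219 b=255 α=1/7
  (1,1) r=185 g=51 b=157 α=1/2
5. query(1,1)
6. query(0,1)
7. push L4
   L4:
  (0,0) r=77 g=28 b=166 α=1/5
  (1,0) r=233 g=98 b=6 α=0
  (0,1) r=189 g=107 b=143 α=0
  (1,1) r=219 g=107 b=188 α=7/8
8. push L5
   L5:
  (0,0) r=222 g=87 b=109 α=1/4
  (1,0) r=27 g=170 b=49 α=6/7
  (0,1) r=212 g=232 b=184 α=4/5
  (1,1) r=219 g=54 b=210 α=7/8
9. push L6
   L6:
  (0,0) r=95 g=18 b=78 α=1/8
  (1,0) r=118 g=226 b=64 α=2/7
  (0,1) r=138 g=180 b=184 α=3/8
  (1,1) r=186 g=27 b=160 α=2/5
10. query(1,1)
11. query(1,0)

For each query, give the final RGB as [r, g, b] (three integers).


at x=1,y=1 over L1,L2:
L1 α=3/5: [759/5, 549/5, 573/5]
L2 α=5/7: [5018/35, 6198/35, 7171/35]
= [143, 177, 205]

query (1,1) [L1,L2,L3] — begin 0,0,0
+L1 (α=3/5) → [759/5, 549/5, 573/5]
+L2 (α=5/7) → [5018/35, 6198/35, 7171/35]
+L3 (α=1/2) → [11493/70, 7983/70, 6333/35]
rounded: [164, 114, 181]

(0,1) stack=L1,L2,L3; from [0,0,0]:
+L1 (α=5/6) → [785/6, 475/3, 380/3]
+L2 (α=2/5) → [929/10, 857/5, 418/5]
+L3 (α=1/7) → [3772/35, 891/5, 3783/35]
→ [108, 178, 108]

at x=1,y=1 over L1,L2,L3,L4,L5,L6:
after L1 α=3/5: [759/5, 549/5, 573/5]
after L2 α=5/7: [5018/35, 6198/35, 7171/35]
after L3 α=1/2: [11493/70, 7983/70, 6333/35]
after L4 α=7/8: [118803/560, 60413/560, 52393/280]
after L5 α=7/8: [977283/4480, 272093/4480, 463993/2240]
after L6 α=2/5: [4598409/22400, 1058199/22400, 2108779/11200]
= [205, 47, 188]

(1,0) stack=L1,L2,L3,L4,L5,L6; from [0,0,0]:
L1 α=1/3: [149/3, 29/3, 61]
L2 α=1: [104, 109, 236]
L3 α=5/6: [92/3, 587/3, 141]
L4 α=0: [92/3, 587/3, 141]
L5 α=6/7: [578/21, 521/3, 435/7]
L6 α=2/7: [7846/147, 3961/21, 3071/49]
rounded: [53, 189, 63]


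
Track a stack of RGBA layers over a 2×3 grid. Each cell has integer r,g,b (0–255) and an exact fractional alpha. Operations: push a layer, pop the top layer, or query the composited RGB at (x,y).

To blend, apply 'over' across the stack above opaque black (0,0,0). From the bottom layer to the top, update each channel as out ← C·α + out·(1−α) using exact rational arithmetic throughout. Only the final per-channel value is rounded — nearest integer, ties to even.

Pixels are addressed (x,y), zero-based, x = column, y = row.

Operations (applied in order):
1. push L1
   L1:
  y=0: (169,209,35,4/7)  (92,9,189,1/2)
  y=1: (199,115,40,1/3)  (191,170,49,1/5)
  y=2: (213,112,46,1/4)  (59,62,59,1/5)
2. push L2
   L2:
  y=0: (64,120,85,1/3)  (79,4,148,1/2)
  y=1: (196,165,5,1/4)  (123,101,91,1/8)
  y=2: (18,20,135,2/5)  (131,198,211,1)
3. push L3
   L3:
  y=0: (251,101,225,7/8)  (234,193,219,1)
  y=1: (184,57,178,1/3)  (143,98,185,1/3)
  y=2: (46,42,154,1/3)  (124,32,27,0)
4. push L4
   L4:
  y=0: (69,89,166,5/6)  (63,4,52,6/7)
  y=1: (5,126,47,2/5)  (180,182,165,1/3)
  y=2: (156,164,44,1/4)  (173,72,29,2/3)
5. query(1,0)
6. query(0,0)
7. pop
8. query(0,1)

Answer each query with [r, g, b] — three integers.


query (1,0) [L1,L2,L3,L4] — begin 0,0,0
after L1 α=1/2: [46, 9/2, 189/2]
after L2 α=1/2: [125/2, 17/4, 485/4]
after L3 α=1: [234, 193, 219]
after L4 α=6/7: [612/7, 31, 531/7]
= [87, 31, 76]

at x=0,y=0 over L1,L2,L3,L4:
L1 α=4/7: [676/7, 836/7, 20]
L2 α=1/3: [600/7, 2512/21, 125/3]
L3 α=7/8: [12899/56, 17359/168, 2425/12]
L4 α=5/6: [32219/336, 92119/1008, 12385/72]
rounded: [96, 91, 172]

(0,1) stack=L1,L2,L3; from [0,0,0]:
L1 α=1/3: [199/3, 115/3, 40/3]
L2 α=1/4: [395/4, 70, 45/4]
L3 α=1/3: [763/6, 197/3, 401/6]
rounded: [127, 66, 67]


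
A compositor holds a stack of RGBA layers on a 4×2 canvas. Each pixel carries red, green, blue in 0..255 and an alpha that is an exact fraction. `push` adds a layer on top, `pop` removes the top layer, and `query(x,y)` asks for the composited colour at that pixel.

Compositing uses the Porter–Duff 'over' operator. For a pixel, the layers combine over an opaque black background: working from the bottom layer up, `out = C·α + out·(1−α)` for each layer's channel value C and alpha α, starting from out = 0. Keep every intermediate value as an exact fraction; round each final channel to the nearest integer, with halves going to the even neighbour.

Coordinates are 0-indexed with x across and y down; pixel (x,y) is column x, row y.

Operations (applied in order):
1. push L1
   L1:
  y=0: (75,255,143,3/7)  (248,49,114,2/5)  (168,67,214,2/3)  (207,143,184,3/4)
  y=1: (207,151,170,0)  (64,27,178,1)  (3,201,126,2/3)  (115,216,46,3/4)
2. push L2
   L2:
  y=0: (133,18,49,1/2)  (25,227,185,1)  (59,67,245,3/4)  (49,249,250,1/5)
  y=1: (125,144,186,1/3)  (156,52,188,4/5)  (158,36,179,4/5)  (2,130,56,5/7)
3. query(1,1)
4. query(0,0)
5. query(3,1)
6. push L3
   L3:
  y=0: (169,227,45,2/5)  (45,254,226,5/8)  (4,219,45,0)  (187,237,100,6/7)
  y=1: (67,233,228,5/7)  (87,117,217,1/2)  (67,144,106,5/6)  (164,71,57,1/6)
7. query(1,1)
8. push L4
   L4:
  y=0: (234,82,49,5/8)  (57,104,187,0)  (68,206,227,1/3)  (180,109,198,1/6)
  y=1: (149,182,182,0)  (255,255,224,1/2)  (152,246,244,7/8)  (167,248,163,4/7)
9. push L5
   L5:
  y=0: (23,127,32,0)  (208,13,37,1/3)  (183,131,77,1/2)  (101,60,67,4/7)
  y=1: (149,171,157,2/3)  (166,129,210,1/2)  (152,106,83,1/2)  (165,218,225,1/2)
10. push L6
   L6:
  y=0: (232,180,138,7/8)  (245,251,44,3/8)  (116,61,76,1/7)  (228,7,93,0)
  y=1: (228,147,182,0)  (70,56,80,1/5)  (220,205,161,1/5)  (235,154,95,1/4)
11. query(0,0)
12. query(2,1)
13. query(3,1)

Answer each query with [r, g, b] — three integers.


query (1,1) [L1,L2] — begin 0,0,0
after L1 α=1: [64, 27, 178]
after L2 α=4/5: [688/5, 47, 186]
→ [138, 47, 186]

at x=0,y=0 over L1,L2:
after L1 α=3/7: [225/7, 765/7, 429/7]
after L2 α=1/2: [578/7, 891/14, 386/7]
rounded: [83, 64, 55]

at x=3,y=1 over L1,L2:
after L1 α=3/4: [345/4, 162, 69/2]
after L2 α=5/7: [365/14, 974/7, 349/7]
= [26, 139, 50]

at x=1,y=1 over L1,L2,L3:
L1 α=1: [64, 27, 178]
L2 α=4/5: [688/5, 47, 186]
L3 α=1/2: [1123/10, 82, 403/2]
= [112, 82, 202]

at x=0,y=0 over L1,L2,L3,L4,L5,L6:
+L1 (α=3/7) → [225/7, 765/7, 429/7]
+L2 (α=1/2) → [578/7, 891/14, 386/7]
+L3 (α=2/5) → [820/7, 9029/70, 1788/35]
+L4 (α=5/8) → [5325/28, 55787/560, 13939/280]
+L5 (α=0) → [5325/28, 55787/560, 13939/280]
+L6 (α=7/8) → [50797/224, 761387/4480, 284419/2240]
= [227, 170, 127]

(2,1) stack=L1,L2,L3,L4,L5,L6; from [0,0,0]:
+L1 (α=2/3) → [2, 134, 84]
+L2 (α=4/5) → [634/5, 278/5, 160]
+L3 (α=5/6) → [2309/30, 1939/15, 115]
+L4 (α=7/8) → [34229/240, 27769/120, 1823/8]
+L5 (α=1/2) → [70709/480, 40489/240, 2487/16]
+L6 (α=1/5) → [97109/600, 52789/300, 3131/20]
→ [162, 176, 157]

at x=3,y=1 over L1,L2,L3,L4,L5,L6:
after L1 α=3/4: [345/4, 162, 69/2]
after L2 α=5/7: [365/14, 974/7, 349/7]
after L3 α=1/6: [4121/84, 1789/14, 1072/21]
after L4 α=4/7: [22825/196, 19255/98, 5636/49]
after L5 α=1/2: [55165/392, 40619/196, 16661/98]
after L6 α=1/4: [257615/1568, 152041/784, 59293/392]
rounded: [164, 194, 151]
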